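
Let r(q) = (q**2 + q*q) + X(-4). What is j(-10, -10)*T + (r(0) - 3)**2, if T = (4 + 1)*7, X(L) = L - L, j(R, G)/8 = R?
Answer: -2791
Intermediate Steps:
j(R, G) = 8*R
X(L) = 0
r(q) = 2*q**2 (r(q) = (q**2 + q*q) + 0 = (q**2 + q**2) + 0 = 2*q**2 + 0 = 2*q**2)
T = 35 (T = 5*7 = 35)
j(-10, -10)*T + (r(0) - 3)**2 = (8*(-10))*35 + (2*0**2 - 3)**2 = -80*35 + (2*0 - 3)**2 = -2800 + (0 - 3)**2 = -2800 + (-3)**2 = -2800 + 9 = -2791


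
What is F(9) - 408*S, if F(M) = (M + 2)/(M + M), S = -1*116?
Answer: 851915/18 ≈ 47329.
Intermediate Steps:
S = -116
F(M) = (2 + M)/(2*M) (F(M) = (2 + M)/((2*M)) = (2 + M)*(1/(2*M)) = (2 + M)/(2*M))
F(9) - 408*S = (½)*(2 + 9)/9 - 408*(-116) = (½)*(⅑)*11 + 47328 = 11/18 + 47328 = 851915/18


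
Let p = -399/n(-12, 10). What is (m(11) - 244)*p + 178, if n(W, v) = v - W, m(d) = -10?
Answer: 52631/11 ≈ 4784.6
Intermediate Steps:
p = -399/22 (p = -399/(10 - 1*(-12)) = -399/(10 + 12) = -399/22 ≈ -18.136)
(m(11) - 244)*p + 178 = (-10 - 244)*(-399/22) + 178 = -254*(-399/22) + 178 = 50673/11 + 178 = 52631/11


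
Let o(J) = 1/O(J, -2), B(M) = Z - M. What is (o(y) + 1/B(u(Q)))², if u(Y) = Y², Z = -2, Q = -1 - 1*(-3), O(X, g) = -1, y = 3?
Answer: 49/36 ≈ 1.3611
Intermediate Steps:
Q = 2 (Q = -1 + 3 = 2)
B(M) = -2 - M
o(J) = -1 (o(J) = 1/(-1) = 1*(-1) = -1)
(o(y) + 1/B(u(Q)))² = (-1 + 1/(-2 - 1*2²))² = (-1 + 1/(-2 - 1*4))² = (-1 + 1/(-2 - 4))² = (-1 + 1/(-6))² = (-1 - ⅙)² = (-7/6)² = 49/36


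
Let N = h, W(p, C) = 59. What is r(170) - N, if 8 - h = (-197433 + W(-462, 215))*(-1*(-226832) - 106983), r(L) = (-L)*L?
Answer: -23655105434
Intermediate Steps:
r(L) = -L**2
h = 23655076534 (h = 8 - (-197433 + 59)*(-1*(-226832) - 106983) = 8 - (-197374)*(226832 - 106983) = 8 - (-197374)*119849 = 8 - 1*(-23655076526) = 8 + 23655076526 = 23655076534)
N = 23655076534
r(170) - N = -1*170**2 - 1*23655076534 = -1*28900 - 23655076534 = -28900 - 23655076534 = -23655105434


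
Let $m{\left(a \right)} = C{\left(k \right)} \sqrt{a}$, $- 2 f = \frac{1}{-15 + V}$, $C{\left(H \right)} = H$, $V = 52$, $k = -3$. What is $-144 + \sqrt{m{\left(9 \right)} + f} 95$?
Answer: $-144 + \frac{95 i \sqrt{49358}}{74} \approx -144.0 + 285.21 i$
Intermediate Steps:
$f = - \frac{1}{74}$ ($f = - \frac{1}{2 \left(-15 + 52\right)} = - \frac{1}{2 \cdot 37} = \left(- \frac{1}{2}\right) \frac{1}{37} = - \frac{1}{74} \approx -0.013514$)
$m{\left(a \right)} = - 3 \sqrt{a}$
$-144 + \sqrt{m{\left(9 \right)} + f} 95 = -144 + \sqrt{- 3 \sqrt{9} - \frac{1}{74}} \cdot 95 = -144 + \sqrt{\left(-3\right) 3 - \frac{1}{74}} \cdot 95 = -144 + \sqrt{-9 - \frac{1}{74}} \cdot 95 = -144 + \sqrt{- \frac{667}{74}} \cdot 95 = -144 + \frac{i \sqrt{49358}}{74} \cdot 95 = -144 + \frac{95 i \sqrt{49358}}{74}$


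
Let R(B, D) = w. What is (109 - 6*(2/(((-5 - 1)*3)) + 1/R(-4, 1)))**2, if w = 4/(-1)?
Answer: 444889/36 ≈ 12358.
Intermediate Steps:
w = -4 (w = 4*(-1) = -4)
R(B, D) = -4
(109 - 6*(2/(((-5 - 1)*3)) + 1/R(-4, 1)))**2 = (109 - 6*(2/(((-5 - 1)*3)) + 1/(-4)))**2 = (109 - 6*(2/((-6*3)) + 1*(-1/4)))**2 = (109 - 6*(2/(-18) - 1/4))**2 = (109 - 6*(2*(-1/18) - 1/4))**2 = (109 - 6*(-1/9 - 1/4))**2 = (109 - 6*(-13/36))**2 = (109 + 13/6)**2 = (667/6)**2 = 444889/36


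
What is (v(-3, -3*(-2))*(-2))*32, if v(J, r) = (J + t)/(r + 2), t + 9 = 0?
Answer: 96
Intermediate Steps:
t = -9 (t = -9 + 0 = -9)
v(J, r) = (-9 + J)/(2 + r) (v(J, r) = (J - 9)/(r + 2) = (-9 + J)/(2 + r))
(v(-3, -3*(-2))*(-2))*32 = (((-9 - 3)/(2 - 3*(-2)))*(-2))*32 = ((-12/(2 + 6))*(-2))*32 = ((-12/8)*(-2))*32 = (((⅛)*(-12))*(-2))*32 = -3/2*(-2)*32 = 3*32 = 96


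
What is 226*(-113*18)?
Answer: -459684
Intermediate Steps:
226*(-113*18) = 226*(-2034) = -459684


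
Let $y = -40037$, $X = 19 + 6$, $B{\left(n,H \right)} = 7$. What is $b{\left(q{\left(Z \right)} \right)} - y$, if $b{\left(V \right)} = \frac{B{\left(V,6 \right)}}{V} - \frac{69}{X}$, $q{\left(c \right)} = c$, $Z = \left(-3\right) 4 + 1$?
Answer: $\frac{11009241}{275} \approx 40034.0$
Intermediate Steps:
$Z = -11$ ($Z = -12 + 1 = -11$)
$X = 25$
$b{\left(V \right)} = - \frac{69}{25} + \frac{7}{V}$ ($b{\left(V \right)} = \frac{7}{V} - \frac{69}{25} = - \frac{69}{25} + \frac{7}{V}$)
$b{\left(q{\left(Z \right)} \right)} - y = \left(- \frac{69}{25} + \frac{7}{-11}\right) - -40037 = \left(- \frac{69}{25} + 7 \left(- \frac{1}{11}\right)\right) + 40037 = \left(- \frac{69}{25} - \frac{7}{11}\right) + 40037 = - \frac{934}{275} + 40037 = \frac{11009241}{275}$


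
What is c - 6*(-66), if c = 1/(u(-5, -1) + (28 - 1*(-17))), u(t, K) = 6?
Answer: 20197/51 ≈ 396.02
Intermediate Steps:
c = 1/51 (c = 1/(6 + (28 - 1*(-17))) = 1/(6 + (28 + 17)) = 1/(6 + 45) = 1/51 ≈ 0.019608)
c - 6*(-66) = 1/51 - 6*(-66) = 1/51 + 396 = 20197/51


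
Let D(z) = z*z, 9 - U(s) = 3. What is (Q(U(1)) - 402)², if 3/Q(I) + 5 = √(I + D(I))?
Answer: 46499139/289 - 40914*√42/289 ≈ 1.5998e+5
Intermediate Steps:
U(s) = 6 (U(s) = 9 - 1*3 = 9 - 3 = 6)
D(z) = z²
Q(I) = 3/(-5 + √(I + I²))
(Q(U(1)) - 402)² = (3/(-5 + √(6*(1 + 6))) - 402)² = (3/(-5 + √(6*7)) - 402)² = (3/(-5 + √42) - 402)² = (-402 + 3/(-5 + √42))²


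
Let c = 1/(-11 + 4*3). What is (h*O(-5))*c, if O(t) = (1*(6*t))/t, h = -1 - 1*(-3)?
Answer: 12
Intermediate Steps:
h = 2 (h = -1 + 3 = 2)
O(t) = 6 (O(t) = (6*t)/t = 6)
c = 1 (c = 1/(-11 + 12) = 1/1 = 1)
(h*O(-5))*c = (2*6)*1 = 12*1 = 12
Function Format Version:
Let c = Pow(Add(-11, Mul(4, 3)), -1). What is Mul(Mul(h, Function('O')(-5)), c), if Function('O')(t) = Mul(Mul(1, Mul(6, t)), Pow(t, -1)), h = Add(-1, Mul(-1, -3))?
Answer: 12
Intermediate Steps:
h = 2 (h = Add(-1, 3) = 2)
Function('O')(t) = 6 (Function('O')(t) = Mul(Mul(6, t), Pow(t, -1)) = 6)
c = 1 (c = Pow(Add(-11, 12), -1) = Pow(1, -1) = 1)
Mul(Mul(h, Function('O')(-5)), c) = Mul(Mul(2, 6), 1) = Mul(12, 1) = 12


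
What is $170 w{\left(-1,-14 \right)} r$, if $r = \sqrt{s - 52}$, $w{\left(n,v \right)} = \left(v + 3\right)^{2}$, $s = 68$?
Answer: $82280$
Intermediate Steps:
$w{\left(n,v \right)} = \left(3 + v\right)^{2}$
$r = 4$ ($r = \sqrt{68 - 52} = \sqrt{16} = 4$)
$170 w{\left(-1,-14 \right)} r = 170 \left(3 - 14\right)^{2} \cdot 4 = 170 \left(-11\right)^{2} \cdot 4 = 170 \cdot 121 \cdot 4 = 20570 \cdot 4 = 82280$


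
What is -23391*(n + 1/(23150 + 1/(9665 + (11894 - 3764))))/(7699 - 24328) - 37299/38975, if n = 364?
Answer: 1977533079879876666/3869475980786725 ≈ 511.06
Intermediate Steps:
-23391*(n + 1/(23150 + 1/(9665 + (11894 - 3764))))/(7699 - 24328) - 37299/38975 = -23391*(364 + 1/(23150 + 1/(9665 + (11894 - 3764))))/(7699 - 24328) - 37299/38975 = -(-123396/241 - 339/(241*(23150 + 1/(9665 + 8130)))) - 37299*1/38975 = -(-123396/241 - 339/(241*(23150 + 1/17795))) - 37299/38975 = -23391/((-16629/(364 + 1/(411954251/17795)))) - 37299/38975 = -23391/((-16629/(364 + 17795/411954251))) - 37299/38975 = -23391/((-16629/149951365159/411954251)) - 37299/38975 = -23391/((-16629*411954251/149951365159)) - 37299/38975 = -23391/(-6850387239879/149951365159) - 37299/38975 = -23391*(-149951365159/6850387239879) - 37299/38975 = 50833512788901/99280974491 - 37299/38975 = 1977533079879876666/3869475980786725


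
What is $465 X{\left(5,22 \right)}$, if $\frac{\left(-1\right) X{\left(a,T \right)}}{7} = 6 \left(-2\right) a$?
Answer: $195300$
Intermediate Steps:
$X{\left(a,T \right)} = 84 a$ ($X{\left(a,T \right)} = - 7 \cdot 6 \left(-2\right) a = - 7 \left(- 12 a\right) = 84 a$)
$465 X{\left(5,22 \right)} = 465 \cdot 84 \cdot 5 = 465 \cdot 420 = 195300$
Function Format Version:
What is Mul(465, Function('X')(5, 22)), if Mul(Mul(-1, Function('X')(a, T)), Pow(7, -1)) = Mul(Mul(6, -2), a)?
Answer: 195300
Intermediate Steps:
Function('X')(a, T) = Mul(84, a) (Function('X')(a, T) = Mul(-7, Mul(Mul(6, -2), a)) = Mul(-7, Mul(-12, a)) = Mul(84, a))
Mul(465, Function('X')(5, 22)) = Mul(465, Mul(84, 5)) = Mul(465, 420) = 195300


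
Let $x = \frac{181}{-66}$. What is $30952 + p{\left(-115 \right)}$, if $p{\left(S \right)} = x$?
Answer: $\frac{2042651}{66} \approx 30949.0$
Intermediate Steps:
$x = - \frac{181}{66}$ ($x = 181 \left(- \frac{1}{66}\right) = - \frac{181}{66} \approx -2.7424$)
$p{\left(S \right)} = - \frac{181}{66}$
$30952 + p{\left(-115 \right)} = 30952 - \frac{181}{66} = \frac{2042651}{66}$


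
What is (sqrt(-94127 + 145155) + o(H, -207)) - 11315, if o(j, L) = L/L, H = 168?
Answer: -11314 + 2*sqrt(12757) ≈ -11088.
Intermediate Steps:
o(j, L) = 1
(sqrt(-94127 + 145155) + o(H, -207)) - 11315 = (sqrt(-94127 + 145155) + 1) - 11315 = (sqrt(51028) + 1) - 11315 = (2*sqrt(12757) + 1) - 11315 = (1 + 2*sqrt(12757)) - 11315 = -11314 + 2*sqrt(12757)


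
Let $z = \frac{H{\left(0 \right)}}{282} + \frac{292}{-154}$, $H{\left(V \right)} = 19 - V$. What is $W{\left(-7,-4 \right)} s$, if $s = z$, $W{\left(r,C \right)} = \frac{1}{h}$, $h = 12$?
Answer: $- \frac{39709}{260568} \approx -0.15239$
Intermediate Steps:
$W{\left(r,C \right)} = \frac{1}{12}$
$z = - \frac{39709}{21714}$ ($z = \frac{19 - 0}{282} + \frac{292}{-154} = \left(19 + 0\right) \frac{1}{282} + 292 \left(- \frac{1}{154}\right) = 19 \cdot \frac{1}{282} - \frac{146}{77} = \frac{19}{282} - \frac{146}{77} = - \frac{39709}{21714} \approx -1.8287$)
$s = - \frac{39709}{21714} \approx -1.8287$
$W{\left(-7,-4 \right)} s = \frac{1}{12} \left(- \frac{39709}{21714}\right) = - \frac{39709}{260568}$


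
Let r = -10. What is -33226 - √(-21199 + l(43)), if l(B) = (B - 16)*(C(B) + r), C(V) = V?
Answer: -33226 - 2*I*√5077 ≈ -33226.0 - 142.51*I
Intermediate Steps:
l(B) = (-16 + B)*(-10 + B) (l(B) = (B - 16)*(B - 10) = (-16 + B)*(-10 + B))
-33226 - √(-21199 + l(43)) = -33226 - √(-21199 + (160 + 43² - 26*43)) = -33226 - √(-21199 + (160 + 1849 - 1118)) = -33226 - √(-21199 + 891) = -33226 - √(-20308) = -33226 - 2*I*√5077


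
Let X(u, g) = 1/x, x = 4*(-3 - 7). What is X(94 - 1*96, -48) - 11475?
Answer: -459001/40 ≈ -11475.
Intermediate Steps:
x = -40 (x = 4*(-10) = -40)
X(u, g) = -1/40 (X(u, g) = 1/(-40) = -1/40)
X(94 - 1*96, -48) - 11475 = -1/40 - 11475 = -459001/40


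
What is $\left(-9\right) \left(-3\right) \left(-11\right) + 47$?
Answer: $-250$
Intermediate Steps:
$\left(-9\right) \left(-3\right) \left(-11\right) + 47 = 27 \left(-11\right) + 47 = -297 + 47 = -250$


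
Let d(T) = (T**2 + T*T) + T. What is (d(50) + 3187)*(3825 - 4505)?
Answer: -5601160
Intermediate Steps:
d(T) = T + 2*T**2 (d(T) = (T**2 + T**2) + T = 2*T**2 + T = T + 2*T**2)
(d(50) + 3187)*(3825 - 4505) = (50*(1 + 2*50) + 3187)*(3825 - 4505) = (50*(1 + 100) + 3187)*(-680) = (50*101 + 3187)*(-680) = (5050 + 3187)*(-680) = 8237*(-680) = -5601160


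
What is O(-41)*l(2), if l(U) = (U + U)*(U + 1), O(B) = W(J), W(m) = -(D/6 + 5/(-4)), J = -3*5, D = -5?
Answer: 25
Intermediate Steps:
J = -15
W(m) = 25/12 (W(m) = -(-5/6 + 5/(-4)) = -(-5*⅙ + 5*(-¼)) = -(-⅚ - 5/4) = -1*(-25/12) = 25/12)
O(B) = 25/12
l(U) = 2*U*(1 + U) (l(U) = (2*U)*(1 + U) = 2*U*(1 + U))
O(-41)*l(2) = 25*(2*2*(1 + 2))/12 = 25*(2*2*3)/12 = (25/12)*12 = 25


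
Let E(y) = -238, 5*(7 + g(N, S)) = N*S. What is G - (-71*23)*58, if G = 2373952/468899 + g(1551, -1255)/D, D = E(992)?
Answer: 5376500252668/55798981 ≈ 96355.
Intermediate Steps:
g(N, S) = -7 + N*S/5 (g(N, S) = -7 + (N*S)/5 = -7 + N*S/5)
D = -238
G = 91555566234/55798981 (G = 2373952/468899 + (-7 + (1/5)*1551*(-1255))/(-238) = 2373952*(1/468899) + (-7 - 389301)*(-1/238) = 2373952/468899 - 389308*(-1/238) = 2373952/468899 + 194654/119 = 91555566234/55798981 ≈ 1640.8)
G - (-71*23)*58 = 91555566234/55798981 - (-71*23)*58 = 91555566234/55798981 - (-1633)*58 = 91555566234/55798981 - 1*(-94714) = 91555566234/55798981 + 94714 = 5376500252668/55798981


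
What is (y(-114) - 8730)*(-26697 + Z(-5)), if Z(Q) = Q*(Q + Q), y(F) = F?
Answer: 235666068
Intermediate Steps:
Z(Q) = 2*Q**2 (Z(Q) = Q*(2*Q) = 2*Q**2)
(y(-114) - 8730)*(-26697 + Z(-5)) = (-114 - 8730)*(-26697 + 2*(-5)**2) = -8844*(-26697 + 2*25) = -8844*(-26697 + 50) = -8844*(-26647) = 235666068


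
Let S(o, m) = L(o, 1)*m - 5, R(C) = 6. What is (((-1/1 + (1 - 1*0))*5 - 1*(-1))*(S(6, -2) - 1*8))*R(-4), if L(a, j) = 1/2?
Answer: -84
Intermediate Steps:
L(a, j) = ½
S(o, m) = -5 + m/2 (S(o, m) = m/2 - 5 = -5 + m/2)
(((-1/1 + (1 - 1*0))*5 - 1*(-1))*(S(6, -2) - 1*8))*R(-4) = (((-1/1 + (1 - 1*0))*5 - 1*(-1))*((-5 + (½)*(-2)) - 1*8))*6 = (((-1*1 + (1 + 0))*5 + 1)*((-5 - 1) - 8))*6 = (((-1 + 1)*5 + 1)*(-6 - 8))*6 = ((0*5 + 1)*(-14))*6 = ((0 + 1)*(-14))*6 = (1*(-14))*6 = -14*6 = -84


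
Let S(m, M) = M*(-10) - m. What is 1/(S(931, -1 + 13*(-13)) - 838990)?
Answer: -1/838221 ≈ -1.1930e-6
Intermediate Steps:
S(m, M) = -m - 10*M (S(m, M) = -10*M - m = -m - 10*M)
1/(S(931, -1 + 13*(-13)) - 838990) = 1/((-1*931 - 10*(-1 + 13*(-13))) - 838990) = 1/((-931 - 10*(-1 - 169)) - 838990) = 1/((-931 - 10*(-170)) - 838990) = 1/((-931 + 1700) - 838990) = 1/(769 - 838990) = 1/(-838221) = -1/838221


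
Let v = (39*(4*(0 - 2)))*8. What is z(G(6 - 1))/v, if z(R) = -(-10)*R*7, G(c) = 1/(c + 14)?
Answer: -35/23712 ≈ -0.0014760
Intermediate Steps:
G(c) = 1/(14 + c)
v = -2496 (v = (39*(4*(-2)))*8 = (39*(-8))*8 = -312*8 = -2496)
z(R) = 70*R (z(R) = (10*R)*7 = 70*R)
z(G(6 - 1))/v = (70/(14 + (6 - 1)))/(-2496) = (70/(14 + 5))*(-1/2496) = (70/19)*(-1/2496) = -35/23712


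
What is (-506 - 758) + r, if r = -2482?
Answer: -3746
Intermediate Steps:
(-506 - 758) + r = (-506 - 758) - 2482 = -1264 - 2482 = -3746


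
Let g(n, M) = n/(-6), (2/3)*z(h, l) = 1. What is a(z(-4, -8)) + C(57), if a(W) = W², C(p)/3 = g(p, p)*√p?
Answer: 9/4 - 57*√57/2 ≈ -212.92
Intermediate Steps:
z(h, l) = 3/2 (z(h, l) = (3/2)*1 = 3/2)
g(n, M) = -n/6 (g(n, M) = n*(-⅙) = -n/6)
C(p) = -p^(3/2)/2 (C(p) = 3*((-p/6)*√p) = 3*(-p^(3/2)/6) = -p^(3/2)/2)
a(z(-4, -8)) + C(57) = (3/2)² - 57*√57/2 = 9/4 - 57*√57/2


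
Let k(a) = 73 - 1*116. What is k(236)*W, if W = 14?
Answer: -602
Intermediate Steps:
k(a) = -43 (k(a) = 73 - 116 = -43)
k(236)*W = -43*14 = -602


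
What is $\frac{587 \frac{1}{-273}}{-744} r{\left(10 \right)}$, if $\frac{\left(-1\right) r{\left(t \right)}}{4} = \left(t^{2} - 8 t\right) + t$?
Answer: $- \frac{2935}{8463} \approx -0.3468$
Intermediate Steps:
$r{\left(t \right)} = - 4 t^{2} + 28 t$ ($r{\left(t \right)} = - 4 \left(\left(t^{2} - 8 t\right) + t\right) = - 4 \left(t^{2} - 7 t\right) = - 4 t^{2} + 28 t$)
$\frac{587 \frac{1}{-273}}{-744} r{\left(10 \right)} = \frac{587 \frac{1}{-273}}{-744} \cdot 4 \cdot 10 \left(7 - 10\right) = 587 \left(- \frac{1}{273}\right) \left(- \frac{1}{744}\right) 4 \cdot 10 \left(7 - 10\right) = \left(- \frac{587}{273}\right) \left(- \frac{1}{744}\right) 4 \cdot 10 \left(-3\right) = \frac{587}{203112} \left(-120\right) = - \frac{2935}{8463}$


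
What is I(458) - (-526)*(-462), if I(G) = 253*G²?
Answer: 52827280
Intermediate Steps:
I(458) - (-526)*(-462) = 253*458² - (-526)*(-462) = 253*209764 - 1*243012 = 53070292 - 243012 = 52827280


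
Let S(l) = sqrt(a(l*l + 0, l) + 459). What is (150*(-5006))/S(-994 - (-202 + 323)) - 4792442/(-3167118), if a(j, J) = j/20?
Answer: 2396221/1583559 - 1501800*sqrt(250481)/250481 ≈ -2999.2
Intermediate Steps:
a(j, J) = j/20 (a(j, J) = j*(1/20) = j/20)
S(l) = sqrt(459 + l**2/20) (S(l) = sqrt((l*l + 0)/20 + 459) = sqrt((l**2 + 0)/20 + 459) = sqrt(l**2/20 + 459) = sqrt(459 + l**2/20))
(150*(-5006))/S(-994 - (-202 + 323)) - 4792442/(-3167118) = (150*(-5006))/((sqrt(45900 + 5*(-994 - (-202 + 323))**2)/10)) - 4792442/(-3167118) = -750900*10/sqrt(45900 + 5*(-994 - 1*121)**2) - 4792442*(-1/3167118) = -750900*10/sqrt(45900 + 5*(-994 - 121)**2) + 2396221/1583559 = -750900*10/sqrt(45900 + 5*(-1115)**2) + 2396221/1583559 = -750900*10/sqrt(45900 + 5*1243225) + 2396221/1583559 = -750900*10/sqrt(45900 + 6216125) + 2396221/1583559 = -750900*2*sqrt(250481)/250481 + 2396221/1583559 = -1501800*sqrt(250481)/250481 + 2396221/1583559 = 2396221/1583559 - 1501800*sqrt(250481)/250481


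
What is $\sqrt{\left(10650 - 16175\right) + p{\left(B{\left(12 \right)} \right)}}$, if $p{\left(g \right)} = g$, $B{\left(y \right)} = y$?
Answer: $i \sqrt{5513} \approx 74.25 i$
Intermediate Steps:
$\sqrt{\left(10650 - 16175\right) + p{\left(B{\left(12 \right)} \right)}} = \sqrt{\left(10650 - 16175\right) + 12} = \sqrt{-5525 + 12} = \sqrt{-5513} = i \sqrt{5513}$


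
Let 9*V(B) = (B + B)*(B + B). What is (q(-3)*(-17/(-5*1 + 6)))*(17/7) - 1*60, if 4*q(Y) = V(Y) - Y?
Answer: -529/4 ≈ -132.25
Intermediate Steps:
V(B) = 4*B²/9 (V(B) = ((B + B)*(B + B))/9 = ((2*B)*(2*B))/9 = (4*B²)/9 = 4*B²/9)
q(Y) = -Y/4 + Y²/9 (q(Y) = (4*Y²/9 - Y)/4 = (-Y + 4*Y²/9)/4 = -Y/4 + Y²/9)
(q(-3)*(-17/(-5*1 + 6)))*(17/7) - 1*60 = (((1/36)*(-3)*(-9 + 4*(-3)))*(-17/(-5*1 + 6)))*(17/7) - 1*60 = (((1/36)*(-3)*(-9 - 12))*(-17/(-5 + 6)))*(17*(⅐)) - 60 = (((1/36)*(-3)*(-21))*(-17/1))*(17/7) - 60 = (7*(-17*1)/4)*(17/7) - 60 = ((7/4)*(-17))*(17/7) - 60 = -119/4*17/7 - 60 = -289/4 - 60 = -529/4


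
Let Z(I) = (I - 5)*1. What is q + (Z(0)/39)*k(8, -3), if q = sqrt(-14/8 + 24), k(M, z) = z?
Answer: 5/13 + sqrt(89)/2 ≈ 5.1016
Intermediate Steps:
Z(I) = -5 + I (Z(I) = (-5 + I)*1 = -5 + I)
q = sqrt(89)/2 (q = sqrt(-14*1/8 + 24) = sqrt(-7/4 + 24) = sqrt(89/4) = sqrt(89)/2 ≈ 4.7170)
q + (Z(0)/39)*k(8, -3) = sqrt(89)/2 + ((-5 + 0)/39)*(-3) = sqrt(89)/2 - 5*1/39*(-3) = sqrt(89)/2 - 5/39*(-3) = sqrt(89)/2 + 5/13 = 5/13 + sqrt(89)/2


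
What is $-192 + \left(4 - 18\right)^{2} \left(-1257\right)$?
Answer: $-246564$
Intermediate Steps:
$-192 + \left(4 - 18\right)^{2} \left(-1257\right) = -192 + \left(-14\right)^{2} \left(-1257\right) = -192 + 196 \left(-1257\right) = -192 - 246372 = -246564$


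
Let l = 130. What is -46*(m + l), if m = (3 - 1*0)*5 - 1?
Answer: -6624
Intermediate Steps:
m = 14 (m = (3 + 0)*5 - 1 = 3*5 - 1 = 15 - 1 = 14)
-46*(m + l) = -46*(14 + 130) = -46*144 = -6624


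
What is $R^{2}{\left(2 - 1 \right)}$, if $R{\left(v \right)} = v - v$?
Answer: $0$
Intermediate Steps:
$R{\left(v \right)} = 0$
$R^{2}{\left(2 - 1 \right)} = 0^{2} = 0$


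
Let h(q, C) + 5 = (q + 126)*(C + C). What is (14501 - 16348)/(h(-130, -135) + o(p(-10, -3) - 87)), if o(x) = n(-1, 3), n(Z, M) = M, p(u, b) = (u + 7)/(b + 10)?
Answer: -1847/1078 ≈ -1.7134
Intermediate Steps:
h(q, C) = -5 + 2*C*(126 + q) (h(q, C) = -5 + (q + 126)*(C + C) = -5 + (126 + q)*(2*C) = -5 + 2*C*(126 + q))
p(u, b) = (7 + u)/(10 + b)
o(x) = 3
(14501 - 16348)/(h(-130, -135) + o(p(-10, -3) - 87)) = (14501 - 16348)/((-5 + 252*(-135) + 2*(-135)*(-130)) + 3) = -1847/((-5 - 34020 + 35100) + 3) = -1847/(1075 + 3) = -1847/1078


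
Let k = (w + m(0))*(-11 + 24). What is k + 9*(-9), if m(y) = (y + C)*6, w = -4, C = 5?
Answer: 257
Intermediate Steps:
m(y) = 30 + 6*y (m(y) = (y + 5)*6 = (5 + y)*6 = 30 + 6*y)
k = 338 (k = (-4 + (30 + 6*0))*(-11 + 24) = (-4 + (30 + 0))*13 = (-4 + 30)*13 = 26*13 = 338)
k + 9*(-9) = 338 + 9*(-9) = 338 - 81 = 257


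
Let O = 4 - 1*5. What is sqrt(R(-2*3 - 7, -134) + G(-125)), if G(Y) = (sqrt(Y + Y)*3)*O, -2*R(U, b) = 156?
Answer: sqrt(-78 - 15*I*sqrt(10)) ≈ 2.5779 - 9.2003*I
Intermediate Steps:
O = -1 (O = 4 - 5 = -1)
R(U, b) = -78 (R(U, b) = -1/2*156 = -78)
G(Y) = -3*sqrt(2)*sqrt(Y) (G(Y) = (sqrt(Y + Y)*3)*(-1) = (sqrt(2*Y)*3)*(-1) = ((sqrt(2)*sqrt(Y))*3)*(-1) = (3*sqrt(2)*sqrt(Y))*(-1) = -3*sqrt(2)*sqrt(Y))
sqrt(R(-2*3 - 7, -134) + G(-125)) = sqrt(-78 - 3*sqrt(2)*sqrt(-125)) = sqrt(-78 - 3*sqrt(2)*5*I*sqrt(5)) = sqrt(-78 - 15*I*sqrt(10))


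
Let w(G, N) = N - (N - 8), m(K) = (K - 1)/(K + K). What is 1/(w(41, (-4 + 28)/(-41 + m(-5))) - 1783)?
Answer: -1/1775 ≈ -0.00056338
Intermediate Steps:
m(K) = (-1 + K)/(2*K) (m(K) = (-1 + K)/((2*K)) = (-1 + K)*(1/(2*K)) = (-1 + K)/(2*K))
w(G, N) = 8 (w(G, N) = N - (-8 + N) = N + (8 - N) = 8)
1/(w(41, (-4 + 28)/(-41 + m(-5))) - 1783) = 1/(8 - 1783) = 1/(-1775) = -1/1775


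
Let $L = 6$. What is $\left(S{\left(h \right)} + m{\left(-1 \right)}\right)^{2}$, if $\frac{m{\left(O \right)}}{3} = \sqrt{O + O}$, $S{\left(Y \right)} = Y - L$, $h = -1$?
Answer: $31 - 42 i \sqrt{2} \approx 31.0 - 59.397 i$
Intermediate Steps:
$S{\left(Y \right)} = -6 + Y$ ($S{\left(Y \right)} = Y - 6 = -6 + Y$)
$m{\left(O \right)} = 3 \sqrt{2} \sqrt{O}$ ($m{\left(O \right)} = 3 \sqrt{O + O} = 3 \sqrt{2 O} = 3 \sqrt{2} \sqrt{O}$)
$\left(S{\left(h \right)} + m{\left(-1 \right)}\right)^{2} = \left(\left(-6 - 1\right) + 3 \sqrt{2} \sqrt{-1}\right)^{2} = \left(-7 + 3 \sqrt{2} i\right)^{2} = \left(-7 + 3 i \sqrt{2}\right)^{2}$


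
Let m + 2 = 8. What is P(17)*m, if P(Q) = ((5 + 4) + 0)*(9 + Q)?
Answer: 1404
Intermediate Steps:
P(Q) = 81 + 9*Q (P(Q) = (9 + 0)*(9 + Q) = 9*(9 + Q) = 81 + 9*Q)
m = 6 (m = -2 + 8 = 6)
P(17)*m = (81 + 9*17)*6 = (81 + 153)*6 = 234*6 = 1404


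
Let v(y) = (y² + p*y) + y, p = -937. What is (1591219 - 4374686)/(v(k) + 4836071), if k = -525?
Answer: -2783467/5603096 ≈ -0.49677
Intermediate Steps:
v(y) = y² - 936*y (v(y) = (y² - 937*y) + y = y² - 936*y)
(1591219 - 4374686)/(v(k) + 4836071) = (1591219 - 4374686)/(-525*(-936 - 525) + 4836071) = -2783467/(-525*(-1461) + 4836071) = -2783467/(767025 + 4836071) = -2783467/5603096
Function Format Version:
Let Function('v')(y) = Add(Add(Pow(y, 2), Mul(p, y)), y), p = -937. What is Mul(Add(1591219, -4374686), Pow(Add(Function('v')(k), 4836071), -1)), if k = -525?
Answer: Rational(-2783467, 5603096) ≈ -0.49677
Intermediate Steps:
Function('v')(y) = Add(Pow(y, 2), Mul(-936, y)) (Function('v')(y) = Add(Add(Pow(y, 2), Mul(-937, y)), y) = Add(Pow(y, 2), Mul(-936, y)))
Mul(Add(1591219, -4374686), Pow(Add(Function('v')(k), 4836071), -1)) = Mul(Add(1591219, -4374686), Pow(Add(Mul(-525, Add(-936, -525)), 4836071), -1)) = Mul(-2783467, Pow(Add(Mul(-525, -1461), 4836071), -1)) = Mul(-2783467, Pow(Add(767025, 4836071), -1)) = Mul(-2783467, Pow(5603096, -1)) = Mul(-2783467, Rational(1, 5603096)) = Rational(-2783467, 5603096)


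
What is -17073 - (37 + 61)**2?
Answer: -26677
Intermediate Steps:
-17073 - (37 + 61)**2 = -17073 - 1*98**2 = -17073 - 1*9604 = -17073 - 9604 = -26677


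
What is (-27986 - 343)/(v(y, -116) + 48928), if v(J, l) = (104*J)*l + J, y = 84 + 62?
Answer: 4047/244610 ≈ 0.016545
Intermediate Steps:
y = 146
v(J, l) = J + 104*J*l (v(J, l) = 104*J*l + J = J + 104*J*l)
(-27986 - 343)/(v(y, -116) + 48928) = (-27986 - 343)/(146*(1 + 104*(-116)) + 48928) = -28329/(146*(1 - 12064) + 48928) = -28329/(146*(-12063) + 48928) = -28329/(-1761198 + 48928) = -28329/(-1712270) = -28329*(-1/1712270) = 4047/244610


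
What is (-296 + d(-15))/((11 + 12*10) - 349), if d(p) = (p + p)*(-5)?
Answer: 73/109 ≈ 0.66972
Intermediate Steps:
d(p) = -10*p (d(p) = (2*p)*(-5) = -10*p)
(-296 + d(-15))/((11 + 12*10) - 349) = (-296 - 10*(-15))/((11 + 12*10) - 349) = (-296 + 150)/((11 + 120) - 349) = -146/(131 - 349) = -146/(-218) = -146*(-1/218) = 73/109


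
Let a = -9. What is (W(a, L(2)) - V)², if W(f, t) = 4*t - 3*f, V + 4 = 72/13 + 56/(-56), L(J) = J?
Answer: 200704/169 ≈ 1187.6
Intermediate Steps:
V = 7/13 (V = -4 + (72/13 + 56/(-56)) = -4 + (72*(1/13) + 56*(-1/56)) = -4 + (72/13 - 1) = -4 + 59/13 = 7/13 ≈ 0.53846)
W(f, t) = -3*f + 4*t
(W(a, L(2)) - V)² = ((-3*(-9) + 4*2) - 1*7/13)² = ((27 + 8) - 7/13)² = (35 - 7/13)² = (448/13)² = 200704/169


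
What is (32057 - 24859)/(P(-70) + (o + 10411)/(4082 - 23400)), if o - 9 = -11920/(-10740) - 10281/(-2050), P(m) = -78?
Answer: -153074253719400/1670242783097 ≈ -91.648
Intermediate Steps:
o = 16650347/1100850 (o = 9 + (-11920/(-10740) - 10281/(-2050)) = 9 + (-11920*(-1/10740) - 10281*(-1/2050)) = 9 + (596/537 + 10281/2050) = 9 + 6742697/1100850 = 16650347/1100850 ≈ 15.125)
(32057 - 24859)/(P(-70) + (o + 10411)/(4082 - 23400)) = (32057 - 24859)/(-78 + (16650347/1100850 + 10411)/(4082 - 23400)) = 7198/(-78 + (11477599697/1100850)/(-19318)) = 7198/(-78 + (11477599697/1100850)*(-1/19318)) = 7198/(-78 - 11477599697/21266220300) = 7198/(-1670242783097/21266220300) = 7198*(-21266220300/1670242783097) = -153074253719400/1670242783097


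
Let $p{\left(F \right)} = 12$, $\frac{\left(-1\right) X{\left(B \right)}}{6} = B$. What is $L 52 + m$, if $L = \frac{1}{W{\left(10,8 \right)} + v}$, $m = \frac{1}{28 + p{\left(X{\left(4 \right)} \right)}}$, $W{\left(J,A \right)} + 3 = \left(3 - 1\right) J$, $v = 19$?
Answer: $\frac{529}{360} \approx 1.4694$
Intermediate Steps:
$X{\left(B \right)} = - 6 B$
$W{\left(J,A \right)} = -3 + 2 J$ ($W{\left(J,A \right)} = -3 + \left(3 - 1\right) J = -3 + 2 J$)
$m = \frac{1}{40}$ ($m = \frac{1}{28 + 12} = \frac{1}{40} \approx 0.025$)
$L = \frac{1}{36}$ ($L = \frac{1}{\left(-3 + 2 \cdot 10\right) + 19} = \frac{1}{\left(-3 + 20\right) + 19} = \frac{1}{17 + 19} = \frac{1}{36} \approx 0.027778$)
$L 52 + m = \frac{1}{36} \cdot 52 + \frac{1}{40} = \frac{13}{9} + \frac{1}{40} = \frac{529}{360}$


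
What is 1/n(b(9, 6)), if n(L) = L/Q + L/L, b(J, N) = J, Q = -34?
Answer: 34/25 ≈ 1.3600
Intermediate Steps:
n(L) = 1 - L/34 (n(L) = L/(-34) + L/L = L*(-1/34) + 1 = -L/34 + 1 = 1 - L/34)
1/n(b(9, 6)) = 1/(1 - 1/34*9) = 1/(1 - 9/34) = 1/(25/34) = 34/25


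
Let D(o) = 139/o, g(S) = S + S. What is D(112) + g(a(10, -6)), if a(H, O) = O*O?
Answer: 8203/112 ≈ 73.241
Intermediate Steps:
a(H, O) = O²
g(S) = 2*S
D(112) + g(a(10, -6)) = 139/112 + 2*(-6)² = 139*(1/112) + 2*36 = 139/112 + 72 = 8203/112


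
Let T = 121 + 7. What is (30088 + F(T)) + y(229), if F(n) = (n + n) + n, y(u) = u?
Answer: 30701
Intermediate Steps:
T = 128
F(n) = 3*n (F(n) = 2*n + n = 3*n)
(30088 + F(T)) + y(229) = (30088 + 3*128) + 229 = (30088 + 384) + 229 = 30472 + 229 = 30701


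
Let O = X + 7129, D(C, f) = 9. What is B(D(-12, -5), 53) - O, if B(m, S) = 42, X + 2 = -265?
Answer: -6820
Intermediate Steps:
X = -267 (X = -2 - 265 = -267)
O = 6862 (O = -267 + 7129 = 6862)
B(D(-12, -5), 53) - O = 42 - 1*6862 = 42 - 6862 = -6820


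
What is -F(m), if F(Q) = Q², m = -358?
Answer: -128164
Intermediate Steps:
-F(m) = -1*(-358)² = -1*128164 = -128164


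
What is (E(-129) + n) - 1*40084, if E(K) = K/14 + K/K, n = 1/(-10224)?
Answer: -2869319599/71568 ≈ -40092.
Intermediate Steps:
n = -1/10224 ≈ -9.7809e-5
E(K) = 1 + K/14 (E(K) = K*(1/14) + 1 = K/14 + 1 = 1 + K/14)
(E(-129) + n) - 1*40084 = ((1 + (1/14)*(-129)) - 1/10224) - 1*40084 = ((1 - 129/14) - 1/10224) - 40084 = (-115/14 - 1/10224) - 40084 = -587887/71568 - 40084 = -2869319599/71568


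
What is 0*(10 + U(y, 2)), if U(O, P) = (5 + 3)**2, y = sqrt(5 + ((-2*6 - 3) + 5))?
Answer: 0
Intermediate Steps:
y = I*sqrt(5) (y = sqrt(5 + ((-12 - 3) + 5)) = sqrt(5 + (-15 + 5)) = sqrt(5 - 10) = sqrt(-5) = I*sqrt(5) ≈ 2.2361*I)
U(O, P) = 64 (U(O, P) = 8**2 = 64)
0*(10 + U(y, 2)) = 0*(10 + 64) = 0*74 = 0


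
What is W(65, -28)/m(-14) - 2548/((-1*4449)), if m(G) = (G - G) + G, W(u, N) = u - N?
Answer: -378085/62286 ≈ -6.0701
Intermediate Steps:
m(G) = G (m(G) = 0 + G = G)
W(65, -28)/m(-14) - 2548/((-1*4449)) = (65 - 1*(-28))/(-14) - 2548/((-1*4449)) = (65 + 28)*(-1/14) - 2548/(-4449) = 93*(-1/14) - 2548*(-1/4449) = -93/14 + 2548/4449 = -378085/62286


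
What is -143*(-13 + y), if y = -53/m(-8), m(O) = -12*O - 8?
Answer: 15561/8 ≈ 1945.1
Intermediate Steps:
m(O) = -8 - 12*O
y = -53/88 (y = -53/(-8 - 12*(-8)) = -53/(-8 + 96) = -53/88 ≈ -0.60227)
-143*(-13 + y) = -143*(-13 - 53/88) = -143*(-1197/88) = 15561/8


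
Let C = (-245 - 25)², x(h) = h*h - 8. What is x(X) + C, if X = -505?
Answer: 327917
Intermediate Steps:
x(h) = -8 + h² (x(h) = h² - 8 = -8 + h²)
C = 72900 (C = (-270)² = 72900)
x(X) + C = (-8 + (-505)²) + 72900 = (-8 + 255025) + 72900 = 255017 + 72900 = 327917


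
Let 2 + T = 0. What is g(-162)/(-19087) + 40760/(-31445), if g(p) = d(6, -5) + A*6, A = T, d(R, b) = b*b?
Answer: -155678981/120038143 ≈ -1.2969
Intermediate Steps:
T = -2 (T = -2 + 0 = -2)
d(R, b) = b²
A = -2
g(p) = 13 (g(p) = (-5)² - 2*6 = 25 - 12 = 13)
g(-162)/(-19087) + 40760/(-31445) = 13/(-19087) + 40760/(-31445) = 13*(-1/19087) + 40760*(-1/31445) = -13/19087 - 8152/6289 = -155678981/120038143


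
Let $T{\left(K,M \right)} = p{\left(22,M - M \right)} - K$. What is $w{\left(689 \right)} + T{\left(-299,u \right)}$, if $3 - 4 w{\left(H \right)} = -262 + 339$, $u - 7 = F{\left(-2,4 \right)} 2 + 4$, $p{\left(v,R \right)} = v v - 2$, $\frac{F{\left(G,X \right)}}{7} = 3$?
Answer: $\frac{1525}{2} \approx 762.5$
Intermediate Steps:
$F{\left(G,X \right)} = 21$ ($F{\left(G,X \right)} = 7 \cdot 3 = 21$)
$p{\left(v,R \right)} = -2 + v^{2}$ ($p{\left(v,R \right)} = v^{2} - 2 = -2 + v^{2}$)
$u = 53$ ($u = 7 + \left(21 \cdot 2 + 4\right) = 7 + \left(42 + 4\right) = 7 + 46 = 53$)
$T{\left(K,M \right)} = 482 - K$ ($T{\left(K,M \right)} = \left(-2 + 22^{2}\right) - K = \left(-2 + 484\right) - K = 482 - K$)
$w{\left(H \right)} = - \frac{37}{2}$ ($w{\left(H \right)} = \frac{3}{4} - \frac{-262 + 339}{4} = \frac{3}{4} - \frac{77}{4} = - \frac{37}{2}$)
$w{\left(689 \right)} + T{\left(-299,u \right)} = - \frac{37}{2} + \left(482 - -299\right) = - \frac{37}{2} + \left(482 + 299\right) = - \frac{37}{2} + 781 = \frac{1525}{2}$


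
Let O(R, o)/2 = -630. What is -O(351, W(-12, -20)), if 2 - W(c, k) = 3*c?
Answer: 1260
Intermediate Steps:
W(c, k) = 2 - 3*c
O(R, o) = -1260 (O(R, o) = 2*(-630) = -1260)
-O(351, W(-12, -20)) = -1*(-1260) = 1260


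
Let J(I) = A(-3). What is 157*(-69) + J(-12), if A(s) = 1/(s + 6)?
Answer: -32498/3 ≈ -10833.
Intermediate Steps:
A(s) = 1/(6 + s)
J(I) = ⅓ (J(I) = 1/(6 - 3) = 1/3 = ⅓)
157*(-69) + J(-12) = 157*(-69) + ⅓ = -10833 + ⅓ = -32498/3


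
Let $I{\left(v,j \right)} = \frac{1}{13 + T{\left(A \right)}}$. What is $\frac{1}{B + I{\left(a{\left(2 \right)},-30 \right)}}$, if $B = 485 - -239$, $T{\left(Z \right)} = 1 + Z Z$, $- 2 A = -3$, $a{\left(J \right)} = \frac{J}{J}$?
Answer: $\frac{65}{47064} \approx 0.0013811$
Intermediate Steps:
$a{\left(J \right)} = 1$
$A = \frac{3}{2}$ ($A = \left(- \frac{1}{2}\right) \left(-3\right) = \frac{3}{2} \approx 1.5$)
$T{\left(Z \right)} = 1 + Z^{2}$
$I{\left(v,j \right)} = \frac{4}{65}$ ($I{\left(v,j \right)} = \frac{1}{13 + \left(1 + \left(\frac{3}{2}\right)^{2}\right)} = \frac{1}{13 + \left(1 + \frac{9}{4}\right)} = \frac{1}{13 + \frac{13}{4}} = \frac{1}{\frac{65}{4}} = \frac{4}{65}$)
$B = 724$ ($B = 485 + 239 = 724$)
$\frac{1}{B + I{\left(a{\left(2 \right)},-30 \right)}} = \frac{1}{724 + \frac{4}{65}} = \frac{1}{\frac{47064}{65}} = \frac{65}{47064}$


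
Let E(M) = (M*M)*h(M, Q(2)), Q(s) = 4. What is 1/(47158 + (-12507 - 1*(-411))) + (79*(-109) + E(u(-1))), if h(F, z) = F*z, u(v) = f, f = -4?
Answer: -310894753/35062 ≈ -8867.0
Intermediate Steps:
u(v) = -4
E(M) = 4*M³ (E(M) = (M*M)*(M*4) = M²*(4*M) = 4*M³)
1/(47158 + (-12507 - 1*(-411))) + (79*(-109) + E(u(-1))) = 1/(47158 + (-12507 - 1*(-411))) + (79*(-109) + 4*(-4)³) = 1/(47158 + (-12507 + 411)) + (-8611 + 4*(-64)) = 1/(47158 - 12096) + (-8611 - 256) = 1/35062 - 8867 = -310894753/35062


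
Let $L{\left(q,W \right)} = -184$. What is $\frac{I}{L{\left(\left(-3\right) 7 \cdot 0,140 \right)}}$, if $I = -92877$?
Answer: $\frac{92877}{184} \approx 504.77$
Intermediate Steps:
$\frac{I}{L{\left(\left(-3\right) 7 \cdot 0,140 \right)}} = - \frac{92877}{-184} = \left(-92877\right) \left(- \frac{1}{184}\right) = \frac{92877}{184}$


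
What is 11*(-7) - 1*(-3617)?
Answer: 3540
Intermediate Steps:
11*(-7) - 1*(-3617) = -77 + 3617 = 3540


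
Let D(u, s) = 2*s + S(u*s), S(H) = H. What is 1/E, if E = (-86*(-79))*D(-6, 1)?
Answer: -1/27176 ≈ -3.6797e-5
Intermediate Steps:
D(u, s) = 2*s + s*u (D(u, s) = 2*s + u*s = 2*s + s*u)
E = -27176 (E = (-86*(-79))*(1*(2 - 6)) = 6794*(1*(-4)) = 6794*(-4) = -27176)
1/E = 1/(-27176) = -1/27176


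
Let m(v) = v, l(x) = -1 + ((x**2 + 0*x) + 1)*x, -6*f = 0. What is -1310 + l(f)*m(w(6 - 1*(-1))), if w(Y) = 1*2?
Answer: -1312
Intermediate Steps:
f = 0 (f = -1/6*0 = 0)
w(Y) = 2
l(x) = -1 + x*(1 + x**2) (l(x) = -1 + ((x**2 + 0) + 1)*x = -1 + (x**2 + 1)*x = -1 + (1 + x**2)*x = -1 + x*(1 + x**2))
-1310 + l(f)*m(w(6 - 1*(-1))) = -1310 + (-1 + 0 + 0**3)*2 = -1310 + (-1 + 0 + 0)*2 = -1310 - 1*2 = -1310 - 2 = -1312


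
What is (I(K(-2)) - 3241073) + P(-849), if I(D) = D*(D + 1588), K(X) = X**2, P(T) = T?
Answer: -3235554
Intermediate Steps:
I(D) = D*(1588 + D)
(I(K(-2)) - 3241073) + P(-849) = ((-2)**2*(1588 + (-2)**2) - 3241073) - 849 = (4*(1588 + 4) - 3241073) - 849 = (4*1592 - 3241073) - 849 = (6368 - 3241073) - 849 = -3234705 - 849 = -3235554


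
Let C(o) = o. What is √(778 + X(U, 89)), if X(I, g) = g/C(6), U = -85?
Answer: √28542/6 ≈ 28.157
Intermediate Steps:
X(I, g) = g/6
√(778 + X(U, 89)) = √(778 + (⅙)*89) = √(778 + 89/6) = √(4757/6) = √28542/6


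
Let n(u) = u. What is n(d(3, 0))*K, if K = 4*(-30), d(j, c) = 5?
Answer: -600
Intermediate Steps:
K = -120
n(d(3, 0))*K = 5*(-120) = -600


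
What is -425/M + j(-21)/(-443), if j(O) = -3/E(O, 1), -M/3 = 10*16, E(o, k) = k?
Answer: 37943/42528 ≈ 0.89219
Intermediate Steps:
M = -480 (M = -30*16 = -3*160 = -480)
j(O) = -3 (j(O) = -3/1 = -3*1 = -3)
-425/M + j(-21)/(-443) = -425/(-480) - 3/(-443) = -425*(-1/480) - 3*(-1/443) = 85/96 + 3/443 = 37943/42528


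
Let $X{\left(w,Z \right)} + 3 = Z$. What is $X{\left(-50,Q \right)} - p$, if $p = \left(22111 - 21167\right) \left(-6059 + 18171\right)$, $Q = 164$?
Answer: $-11433567$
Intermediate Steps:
$X{\left(w,Z \right)} = -3 + Z$
$p = 11433728$ ($p = 944 \cdot 12112 = 11433728$)
$X{\left(-50,Q \right)} - p = \left(-3 + 164\right) - 11433728 = 161 - 11433728 = -11433567$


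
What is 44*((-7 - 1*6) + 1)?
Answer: -528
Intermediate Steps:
44*((-7 - 1*6) + 1) = 44*((-7 - 6) + 1) = 44*(-13 + 1) = 44*(-12) = -528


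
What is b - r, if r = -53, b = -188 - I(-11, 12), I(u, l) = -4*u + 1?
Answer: -180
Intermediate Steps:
I(u, l) = 1 - 4*u
b = -233 (b = -188 - (1 - 4*(-11)) = -188 - (1 + 44) = -188 - 1*45 = -188 - 45 = -233)
b - r = -233 - 1*(-53) = -233 + 53 = -180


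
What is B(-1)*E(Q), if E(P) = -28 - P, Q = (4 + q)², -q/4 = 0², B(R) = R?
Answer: 44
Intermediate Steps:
q = 0 (q = -4*0² = -4*0 = 0)
Q = 16 (Q = (4 + 0)² = 4² = 16)
B(-1)*E(Q) = -(-28 - 1*16) = -(-28 - 16) = -1*(-44) = 44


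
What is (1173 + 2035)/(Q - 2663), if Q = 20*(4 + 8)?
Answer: -3208/2423 ≈ -1.3240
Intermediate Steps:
Q = 240 (Q = 20*12 = 240)
(1173 + 2035)/(Q - 2663) = (1173 + 2035)/(240 - 2663) = 3208/(-2423) = 3208*(-1/2423) = -3208/2423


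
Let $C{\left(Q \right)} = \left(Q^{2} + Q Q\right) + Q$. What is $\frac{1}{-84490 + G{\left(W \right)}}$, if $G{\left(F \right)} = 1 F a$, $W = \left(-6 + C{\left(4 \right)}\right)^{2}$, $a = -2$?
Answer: $- \frac{1}{86290} \approx -1.1589 \cdot 10^{-5}$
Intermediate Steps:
$C{\left(Q \right)} = Q + 2 Q^{2}$ ($C{\left(Q \right)} = \left(Q^{2} + Q^{2}\right) + Q = 2 Q^{2} + Q = Q + 2 Q^{2}$)
$W = 900$ ($W = \left(-6 + 4 \left(1 + 2 \cdot 4\right)\right)^{2} = \left(-6 + 4 \left(1 + 8\right)\right)^{2} = \left(-6 + 4 \cdot 9\right)^{2} = \left(-6 + 36\right)^{2} = 30^{2} = 900$)
$G{\left(F \right)} = - 2 F$ ($G{\left(F \right)} = 1 F \left(-2\right) = F \left(-2\right) = - 2 F$)
$\frac{1}{-84490 + G{\left(W \right)}} = \frac{1}{-84490 - 1800} = \frac{1}{-86290} = - \frac{1}{86290}$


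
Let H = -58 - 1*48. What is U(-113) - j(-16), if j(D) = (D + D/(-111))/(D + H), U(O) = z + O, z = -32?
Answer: -982675/6771 ≈ -145.13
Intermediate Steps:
H = -106 (H = -58 - 48 = -106)
U(O) = -32 + O
j(D) = 110*D/(111*(-106 + D)) (j(D) = (D + D/(-111))/(D - 106) = (D + D*(-1/111))/(-106 + D) = (D - D/111)/(-106 + D) = (110*D/111)/(-106 + D) = 110*D/(111*(-106 + D)))
U(-113) - j(-16) = (-32 - 113) - 110*(-16)/(111*(-106 - 16)) = -145 - 110*(-16)/(111*(-122)) = -145 - 110*(-16)*(-1)/(111*122) = -145 - 1*880/6771 = -145 - 880/6771 = -982675/6771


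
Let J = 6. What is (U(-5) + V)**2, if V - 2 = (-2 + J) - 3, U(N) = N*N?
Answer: 784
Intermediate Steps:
U(N) = N**2
V = 3 (V = 2 + ((-2 + 6) - 3) = 2 + (4 - 3) = 2 + 1 = 3)
(U(-5) + V)**2 = ((-5)**2 + 3)**2 = (25 + 3)**2 = 28**2 = 784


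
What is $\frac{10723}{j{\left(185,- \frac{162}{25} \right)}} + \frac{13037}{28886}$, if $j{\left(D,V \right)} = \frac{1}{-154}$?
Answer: $- \frac{47700651975}{28886} \approx -1.6513 \cdot 10^{6}$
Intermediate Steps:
$j{\left(D,V \right)} = - \frac{1}{154}$
$\frac{10723}{j{\left(185,- \frac{162}{25} \right)}} + \frac{13037}{28886} = \frac{10723}{- \frac{1}{154}} + \frac{13037}{28886} = 10723 \left(-154\right) + 13037 \cdot \frac{1}{28886} = -1651342 + \frac{13037}{28886} = - \frac{47700651975}{28886}$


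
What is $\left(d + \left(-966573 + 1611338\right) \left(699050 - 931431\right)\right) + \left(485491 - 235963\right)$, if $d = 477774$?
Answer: $-149830408163$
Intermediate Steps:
$\left(d + \left(-966573 + 1611338\right) \left(699050 - 931431\right)\right) + \left(485491 - 235963\right) = \left(477774 + \left(-966573 + 1611338\right) \left(699050 - 931431\right)\right) + \left(485491 - 235963\right) = \left(477774 + 644765 \left(-232381\right)\right) + 249528 = \left(477774 - 149831135465\right) + 249528 = -149830657691 + 249528 = -149830408163$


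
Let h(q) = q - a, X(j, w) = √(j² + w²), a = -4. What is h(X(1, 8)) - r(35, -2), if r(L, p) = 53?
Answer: -49 + √65 ≈ -40.938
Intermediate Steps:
h(q) = 4 + q (h(q) = q - 1*(-4) = q + 4 = 4 + q)
h(X(1, 8)) - r(35, -2) = (4 + √(1² + 8²)) - 1*53 = (4 + √(1 + 64)) - 53 = (4 + √65) - 53 = -49 + √65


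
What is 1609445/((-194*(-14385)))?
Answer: 321889/558138 ≈ 0.57672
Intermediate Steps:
1609445/((-194*(-14385))) = 1609445/2790690 = 1609445*(1/2790690) = 321889/558138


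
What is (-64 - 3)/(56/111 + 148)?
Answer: -7437/16484 ≈ -0.45116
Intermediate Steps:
(-64 - 3)/(56/111 + 148) = -67/(56*(1/111) + 148) = -67/(56/111 + 148) = -67/(16484/111) = (111/16484)*(-67) = -7437/16484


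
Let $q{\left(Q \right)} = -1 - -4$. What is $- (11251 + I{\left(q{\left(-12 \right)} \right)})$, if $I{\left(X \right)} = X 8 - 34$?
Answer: $-11241$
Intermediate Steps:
$q{\left(Q \right)} = 3$ ($q{\left(Q \right)} = -1 + 4 = 3$)
$I{\left(X \right)} = -34 + 8 X$ ($I{\left(X \right)} = 8 X - 34 = -34 + 8 X$)
$- (11251 + I{\left(q{\left(-12 \right)} \right)}) = - (11251 + \left(-34 + 8 \cdot 3\right)) = - (11251 + \left(-34 + 24\right)) = - (11251 - 10) = \left(-1\right) 11241 = -11241$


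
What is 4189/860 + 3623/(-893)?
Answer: 624997/767980 ≈ 0.81382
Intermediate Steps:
4189/860 + 3623/(-893) = 4189*(1/860) + 3623*(-1/893) = 4189/860 - 3623/893 = 624997/767980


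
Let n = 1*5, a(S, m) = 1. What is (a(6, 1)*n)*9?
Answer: 45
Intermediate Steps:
n = 5
(a(6, 1)*n)*9 = (1*5)*9 = 5*9 = 45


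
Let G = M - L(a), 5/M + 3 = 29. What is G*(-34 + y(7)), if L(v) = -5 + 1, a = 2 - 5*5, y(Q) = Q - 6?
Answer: -3597/26 ≈ -138.35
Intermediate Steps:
M = 5/26 (M = 5/(-3 + 29) = 5/26 ≈ 0.19231)
y(Q) = -6 + Q
a = -23 (a = 2 - 25 = -23)
L(v) = -4
G = 109/26 (G = 5/26 - 1*(-4) = 5/26 + 4 = 109/26 ≈ 4.1923)
G*(-34 + y(7)) = 109*(-34 + (-6 + 7))/26 = 109*(-34 + 1)/26 = (109/26)*(-33) = -3597/26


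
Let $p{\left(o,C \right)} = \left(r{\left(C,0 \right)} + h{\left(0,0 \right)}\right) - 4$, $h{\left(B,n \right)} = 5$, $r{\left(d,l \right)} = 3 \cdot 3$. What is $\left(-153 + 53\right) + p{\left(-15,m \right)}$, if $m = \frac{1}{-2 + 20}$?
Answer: $-90$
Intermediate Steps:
$r{\left(d,l \right)} = 9$
$m = \frac{1}{18} \approx 0.055556$
$p{\left(o,C \right)} = 10$ ($p{\left(o,C \right)} = \left(9 + 5\right) - 4 = 14 - 4 = 10$)
$\left(-153 + 53\right) + p{\left(-15,m \right)} = \left(-153 + 53\right) + 10 = -100 + 10 = -90$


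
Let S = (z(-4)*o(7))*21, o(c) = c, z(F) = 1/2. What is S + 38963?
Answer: 78073/2 ≈ 39037.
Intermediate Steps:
z(F) = 1/2
S = 147/2 (S = ((1/2)*7)*21 = (7/2)*21 = 147/2 ≈ 73.500)
S + 38963 = 147/2 + 38963 = 78073/2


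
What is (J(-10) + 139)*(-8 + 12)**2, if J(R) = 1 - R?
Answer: 2400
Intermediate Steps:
(J(-10) + 139)*(-8 + 12)**2 = ((1 - 1*(-10)) + 139)*(-8 + 12)**2 = ((1 + 10) + 139)*4**2 = (11 + 139)*16 = 150*16 = 2400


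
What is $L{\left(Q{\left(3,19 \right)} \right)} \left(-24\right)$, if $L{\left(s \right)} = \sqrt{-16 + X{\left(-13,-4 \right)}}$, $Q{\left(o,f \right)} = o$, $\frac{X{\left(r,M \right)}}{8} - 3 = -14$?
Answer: $- 48 i \sqrt{26} \approx - 244.75 i$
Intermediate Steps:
$X{\left(r,M \right)} = -88$ ($X{\left(r,M \right)} = 24 + 8 \left(-14\right) = 24 - 112 = -88$)
$L{\left(s \right)} = 2 i \sqrt{26}$ ($L{\left(s \right)} = \sqrt{-16 - 88} = \sqrt{-104} = 2 i \sqrt{26}$)
$L{\left(Q{\left(3,19 \right)} \right)} \left(-24\right) = 2 i \sqrt{26} \left(-24\right) = - 48 i \sqrt{26}$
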